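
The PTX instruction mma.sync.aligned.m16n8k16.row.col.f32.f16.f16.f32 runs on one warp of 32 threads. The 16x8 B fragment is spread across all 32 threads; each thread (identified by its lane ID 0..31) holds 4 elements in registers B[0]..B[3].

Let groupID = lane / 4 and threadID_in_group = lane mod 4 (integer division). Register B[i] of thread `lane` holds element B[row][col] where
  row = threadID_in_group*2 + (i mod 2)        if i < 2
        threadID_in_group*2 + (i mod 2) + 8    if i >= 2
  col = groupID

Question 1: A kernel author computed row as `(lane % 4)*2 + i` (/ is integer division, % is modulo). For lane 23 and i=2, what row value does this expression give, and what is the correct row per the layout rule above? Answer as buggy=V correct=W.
`(lane % 4)*2 + i`[23,2]=>8
L=23=>grp=23>>2=5, tig=23&3=3
[2]=>row 3·2+0+8=14  col grp=5
row: 8 vs 14

buggy=8 correct=14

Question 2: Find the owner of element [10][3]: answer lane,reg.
13,2

c:3=>grp=3  r:10=>rB=1,tig=1,lo=0
L=3*4+1=13  i=1*2+0=2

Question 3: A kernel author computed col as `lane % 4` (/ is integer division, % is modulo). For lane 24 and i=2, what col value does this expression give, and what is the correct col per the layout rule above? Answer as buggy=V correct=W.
buggy=0 correct=6

`lane % 4`[24,2]=>0
24: grp=6,tig=0
[2] (0*2+0+8,6) = (8,6)
col: 0 vs 6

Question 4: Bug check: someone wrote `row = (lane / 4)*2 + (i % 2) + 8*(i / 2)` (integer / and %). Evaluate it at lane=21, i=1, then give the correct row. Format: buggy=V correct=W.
buggy=11 correct=3

`(lane / 4)*2 + (i % 2) + 8*(i / 2)`[21,1]->11
lane 21->21/4=5, 21 mod 4=1
i=1  r:2·1+1+0->3  c:5
row: 11 vs 3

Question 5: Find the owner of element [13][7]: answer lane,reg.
30,3

c: 7->gid=7  r: 13->r8=1,tid=2,i&1=1
L=7*4+2=30  i=1*2+1=3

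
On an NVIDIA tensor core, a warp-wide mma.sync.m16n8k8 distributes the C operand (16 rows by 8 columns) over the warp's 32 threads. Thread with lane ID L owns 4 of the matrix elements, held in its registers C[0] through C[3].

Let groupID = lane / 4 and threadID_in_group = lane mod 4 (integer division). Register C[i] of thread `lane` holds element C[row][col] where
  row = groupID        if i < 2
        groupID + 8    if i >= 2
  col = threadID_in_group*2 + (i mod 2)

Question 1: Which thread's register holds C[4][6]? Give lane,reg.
r=4->g=4,rb=0  c=6->t=3,b0=0
L=4*4+3=19  i=0*2+0=0

19,0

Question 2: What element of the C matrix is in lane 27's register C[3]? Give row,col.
lane 27=>27/4=6, 27 mod 4=3
i=3  r:6+8=>14  c:2·3+1=>7

14,7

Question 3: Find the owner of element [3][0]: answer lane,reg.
r=3->g=3,rb=0  c=0->t=0,b0=0
L=3*4+0=12  i=0*2+0=0

12,0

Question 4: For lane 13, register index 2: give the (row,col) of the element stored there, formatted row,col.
11,2

lane 13: grp=3 (13/4), tig=1 (13%4)
i=2: r=3+8=11, c=1*2+0=2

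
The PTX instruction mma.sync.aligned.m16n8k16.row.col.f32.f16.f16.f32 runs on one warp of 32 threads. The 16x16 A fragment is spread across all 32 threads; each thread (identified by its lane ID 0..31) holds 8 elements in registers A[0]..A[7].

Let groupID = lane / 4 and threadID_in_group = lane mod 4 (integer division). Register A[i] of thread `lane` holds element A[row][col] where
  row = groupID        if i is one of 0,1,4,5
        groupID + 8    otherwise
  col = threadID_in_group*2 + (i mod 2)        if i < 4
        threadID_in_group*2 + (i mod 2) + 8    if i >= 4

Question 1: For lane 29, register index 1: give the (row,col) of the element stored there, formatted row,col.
7,3

lane 29->29/4=7, 29 mod 4=1
i=1  r:7+0->7  c:2·1+1+0->3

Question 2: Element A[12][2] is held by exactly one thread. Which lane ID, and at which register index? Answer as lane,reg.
17,2

r=12⇒gr=4,Rb=1  c=2⇒Cb=0,th=1,odd=0
L=4*4+1=17  i=0*4+1*2+0=2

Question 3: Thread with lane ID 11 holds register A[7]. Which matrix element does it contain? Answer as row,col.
11: grp=2,tig=3
[7] (2+8,3*2+1+8) = (10,15)

10,15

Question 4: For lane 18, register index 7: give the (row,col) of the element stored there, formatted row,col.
L=18→G=18>>2=4, T=18&3=2
[7]→row 4+8=12  col 2·2+1+8=13

12,13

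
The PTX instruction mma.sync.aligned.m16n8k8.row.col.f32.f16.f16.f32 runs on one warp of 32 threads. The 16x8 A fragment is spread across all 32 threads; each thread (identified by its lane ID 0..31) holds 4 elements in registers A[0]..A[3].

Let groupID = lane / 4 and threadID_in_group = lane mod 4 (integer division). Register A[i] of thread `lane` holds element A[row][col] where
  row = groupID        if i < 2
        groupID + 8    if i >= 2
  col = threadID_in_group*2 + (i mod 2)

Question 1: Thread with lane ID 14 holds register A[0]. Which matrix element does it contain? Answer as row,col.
14: gr=3,th=2
[0] (3+0,2*2+0) = (3,4)

3,4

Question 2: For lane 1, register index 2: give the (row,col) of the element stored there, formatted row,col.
lane 1⇒1/4=0, 1 mod 4=1
i=2  r:0+8⇒8  c:2·1+0⇒2

8,2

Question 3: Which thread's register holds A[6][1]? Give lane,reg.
r: 6->gid=6,r8=0  c: 1->tid=0,i&1=1
L=6*4+0=24  i=0*2+1=1

24,1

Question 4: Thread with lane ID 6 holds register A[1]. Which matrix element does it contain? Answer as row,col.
L=6=>grp=6>>2=1, tig=6&3=2
[1]=>row 1+0=1  col 2·2+1=5

1,5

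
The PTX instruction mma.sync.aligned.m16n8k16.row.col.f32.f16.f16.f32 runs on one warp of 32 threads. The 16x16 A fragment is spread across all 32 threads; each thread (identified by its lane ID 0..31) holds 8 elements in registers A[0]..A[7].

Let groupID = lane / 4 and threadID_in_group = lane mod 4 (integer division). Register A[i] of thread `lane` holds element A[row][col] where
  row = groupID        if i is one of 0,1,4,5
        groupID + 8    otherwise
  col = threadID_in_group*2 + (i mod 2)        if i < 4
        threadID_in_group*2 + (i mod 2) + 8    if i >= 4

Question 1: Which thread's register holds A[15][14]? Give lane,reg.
r=15->g=7,rb=1  c=14->cb=1,t=3,b0=0
L=7*4+3=31  i=1*4+1*2+0=6

31,6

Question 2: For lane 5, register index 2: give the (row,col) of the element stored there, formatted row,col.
9,2

lane 5: grp=1 (5/4), tig=1 (5%4)
i=2: r=1+8=9, c=1*2+0+0=2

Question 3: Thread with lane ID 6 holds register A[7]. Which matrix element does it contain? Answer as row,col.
lane 6: G=1 (6/4), T=2 (6%4)
i=7: r=1+8=9, c=2*2+1+8=13

9,13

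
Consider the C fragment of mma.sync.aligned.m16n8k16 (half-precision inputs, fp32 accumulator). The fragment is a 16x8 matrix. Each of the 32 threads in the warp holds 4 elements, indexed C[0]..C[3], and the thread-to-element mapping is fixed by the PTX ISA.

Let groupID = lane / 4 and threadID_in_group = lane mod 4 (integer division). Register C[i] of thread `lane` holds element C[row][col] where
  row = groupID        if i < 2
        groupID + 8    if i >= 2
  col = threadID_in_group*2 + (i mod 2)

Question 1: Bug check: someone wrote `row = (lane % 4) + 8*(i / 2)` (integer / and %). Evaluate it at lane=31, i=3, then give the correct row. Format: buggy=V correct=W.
`(lane % 4) + 8*(i / 2)`[31,3]→11
31: G=7,T=3
[3] (7+8,3*2+1) = (15,7)
row: 11 vs 15

buggy=11 correct=15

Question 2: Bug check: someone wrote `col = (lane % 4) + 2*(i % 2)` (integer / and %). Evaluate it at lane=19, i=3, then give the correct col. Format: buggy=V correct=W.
buggy=5 correct=7

`(lane % 4) + 2*(i % 2)`[19,3]->5
lane 19: gid=4 (19/4), tid=3 (19%4)
i=3: r=4+8=12, c=3*2+1=7
col: 5 vs 7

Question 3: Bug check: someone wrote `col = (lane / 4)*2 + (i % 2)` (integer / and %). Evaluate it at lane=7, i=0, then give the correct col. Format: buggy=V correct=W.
`(lane / 4)*2 + (i % 2)`[7,0]->2
L=7->g=7>>2=1, t=7&3=3
[0]->row 1+0=1  col 3·2+0=6
col: 2 vs 6

buggy=2 correct=6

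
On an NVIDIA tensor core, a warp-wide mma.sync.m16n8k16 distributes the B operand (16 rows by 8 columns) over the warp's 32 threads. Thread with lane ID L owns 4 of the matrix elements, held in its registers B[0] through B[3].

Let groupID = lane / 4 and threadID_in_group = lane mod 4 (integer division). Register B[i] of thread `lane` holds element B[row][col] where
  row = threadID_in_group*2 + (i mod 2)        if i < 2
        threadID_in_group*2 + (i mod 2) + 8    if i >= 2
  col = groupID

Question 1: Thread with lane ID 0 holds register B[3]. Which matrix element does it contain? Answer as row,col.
9,0

lane 0⇒0/4=0, 0 mod 4=0
i=3  r:2·0+1+8⇒9  c:0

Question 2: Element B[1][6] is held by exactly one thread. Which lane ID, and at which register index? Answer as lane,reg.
24,1

c:6=>grp=6  r:1=>rB=0,tig=0,lo=1
L=6*4+0=24  i=0*2+1=1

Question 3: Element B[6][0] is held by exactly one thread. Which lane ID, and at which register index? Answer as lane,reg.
3,0

c=0⇒gr=0  r=6⇒Rb=0,th=3,odd=0
L=0*4+3=3  i=0*2+0=0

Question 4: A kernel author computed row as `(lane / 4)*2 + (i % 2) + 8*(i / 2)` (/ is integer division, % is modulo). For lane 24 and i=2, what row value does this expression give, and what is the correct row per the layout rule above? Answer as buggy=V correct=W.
`(lane / 4)*2 + (i % 2) + 8*(i / 2)`[24,2]⇒20
lane 24⇒24/4=6, 24 mod 4=0
i=2  r:2·0+0+8⇒8  c:6
row: 20 vs 8

buggy=20 correct=8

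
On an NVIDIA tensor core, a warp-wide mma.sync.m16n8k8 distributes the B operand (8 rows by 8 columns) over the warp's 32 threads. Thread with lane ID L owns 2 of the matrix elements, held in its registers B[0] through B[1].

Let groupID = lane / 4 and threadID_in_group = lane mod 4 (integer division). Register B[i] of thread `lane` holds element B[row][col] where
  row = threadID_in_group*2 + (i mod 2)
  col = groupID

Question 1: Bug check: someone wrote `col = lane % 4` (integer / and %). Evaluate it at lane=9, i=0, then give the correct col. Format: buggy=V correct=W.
`lane % 4`[9,0]->1
9: gid=2,tid=1
[0] (1*2+0,2) = (2,2)
col: 1 vs 2

buggy=1 correct=2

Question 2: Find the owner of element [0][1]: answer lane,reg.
4,0

c=1→G=1  r=0→T=0,p=0
L=1*4+0=4  i=0=0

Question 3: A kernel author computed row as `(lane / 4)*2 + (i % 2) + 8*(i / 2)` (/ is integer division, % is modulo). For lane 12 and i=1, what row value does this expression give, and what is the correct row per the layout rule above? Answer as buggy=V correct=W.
buggy=7 correct=1

`(lane / 4)*2 + (i % 2) + 8*(i / 2)`[12,1]→7
lane 12→12/4=3, 12 mod 4=0
i=1  r:2·0+1→1  c:3
row: 7 vs 1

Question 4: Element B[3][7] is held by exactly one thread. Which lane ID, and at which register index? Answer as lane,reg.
c=7⇒gr=7  r=3⇒th=1,odd=1
L=7*4+1=29  i=1=1

29,1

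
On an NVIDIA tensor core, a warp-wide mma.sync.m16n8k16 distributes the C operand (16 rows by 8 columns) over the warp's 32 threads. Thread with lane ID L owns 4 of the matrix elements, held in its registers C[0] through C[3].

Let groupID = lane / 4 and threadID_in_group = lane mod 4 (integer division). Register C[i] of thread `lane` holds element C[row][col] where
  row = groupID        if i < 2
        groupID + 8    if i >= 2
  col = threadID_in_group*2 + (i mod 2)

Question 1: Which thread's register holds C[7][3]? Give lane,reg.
29,1

r: 7->gid=7,r8=0  c: 3->tid=1,i&1=1
L=7*4+1=29  i=0*2+1=1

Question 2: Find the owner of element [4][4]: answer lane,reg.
r:4=>grp=4,rB=0  c:4=>tig=2,lo=0
L=4*4+2=18  i=0*2+0=0

18,0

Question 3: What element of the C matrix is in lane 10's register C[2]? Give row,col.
lane 10: gr=2 (10/4), th=2 (10%4)
i=2: r=2+8=10, c=2*2+0=4

10,4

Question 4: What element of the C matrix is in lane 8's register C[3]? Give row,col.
10,1

lane 8: G=2 (8/4), T=0 (8%4)
i=3: r=2+8=10, c=0*2+1=1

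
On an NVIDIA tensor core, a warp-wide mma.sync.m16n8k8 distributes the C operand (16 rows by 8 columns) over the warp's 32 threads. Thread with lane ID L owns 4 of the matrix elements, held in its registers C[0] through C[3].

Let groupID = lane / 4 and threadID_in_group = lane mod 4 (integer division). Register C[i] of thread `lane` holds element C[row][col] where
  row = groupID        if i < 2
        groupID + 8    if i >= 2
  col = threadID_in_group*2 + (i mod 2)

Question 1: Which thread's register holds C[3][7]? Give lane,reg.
15,1

r:3=>grp=3,rB=0  c:7=>tig=3,lo=1
L=3*4+3=15  i=0*2+1=1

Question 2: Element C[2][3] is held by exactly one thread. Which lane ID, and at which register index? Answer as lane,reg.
9,1

r:2=>grp=2,rB=0  c:3=>tig=1,lo=1
L=2*4+1=9  i=0*2+1=1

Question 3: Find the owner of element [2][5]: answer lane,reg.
r: 2->gid=2,r8=0  c: 5->tid=2,i&1=1
L=2*4+2=10  i=0*2+1=1

10,1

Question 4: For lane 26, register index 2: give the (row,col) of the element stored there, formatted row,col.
14,4

26: gr=6,th=2
[2] (6+8,2*2+0) = (14,4)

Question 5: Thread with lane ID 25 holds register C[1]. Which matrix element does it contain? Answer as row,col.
6,3

lane 25: grp=6 (25/4), tig=1 (25%4)
i=1: r=6+0=6, c=1*2+1=3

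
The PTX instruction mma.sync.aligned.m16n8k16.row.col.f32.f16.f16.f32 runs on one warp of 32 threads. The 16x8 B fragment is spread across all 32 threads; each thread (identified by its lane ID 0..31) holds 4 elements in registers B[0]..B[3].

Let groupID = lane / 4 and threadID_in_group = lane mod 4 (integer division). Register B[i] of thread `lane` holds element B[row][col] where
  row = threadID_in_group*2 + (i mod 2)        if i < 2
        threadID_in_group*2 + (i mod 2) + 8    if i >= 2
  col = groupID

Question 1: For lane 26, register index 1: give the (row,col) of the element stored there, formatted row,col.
lane 26⇒26/4=6, 26 mod 4=2
i=1  r:2·2+1+0⇒5  c:6

5,6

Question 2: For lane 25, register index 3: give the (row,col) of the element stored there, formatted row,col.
25: gid=6,tid=1
[3] (1*2+1+8,6) = (11,6)

11,6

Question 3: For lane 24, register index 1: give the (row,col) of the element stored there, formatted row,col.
lane 24=>24/4=6, 24 mod 4=0
i=1  r:2·0+1+0=>1  c:6

1,6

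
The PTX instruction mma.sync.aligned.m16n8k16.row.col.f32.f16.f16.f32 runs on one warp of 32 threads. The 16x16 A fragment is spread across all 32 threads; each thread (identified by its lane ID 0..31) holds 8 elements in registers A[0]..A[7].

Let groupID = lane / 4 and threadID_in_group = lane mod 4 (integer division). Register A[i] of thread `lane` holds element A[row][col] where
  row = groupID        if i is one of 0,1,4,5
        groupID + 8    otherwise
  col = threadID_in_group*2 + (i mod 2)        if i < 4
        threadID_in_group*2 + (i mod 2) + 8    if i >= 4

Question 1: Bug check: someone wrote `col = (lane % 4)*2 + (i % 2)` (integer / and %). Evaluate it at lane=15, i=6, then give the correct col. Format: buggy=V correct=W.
buggy=6 correct=14

`(lane % 4)*2 + (i % 2)`[15,6]=>6
lane 15=>15/4=3, 15 mod 4=3
i=6  r:3+8=>11  c:2·3+0+8=>14
col: 6 vs 14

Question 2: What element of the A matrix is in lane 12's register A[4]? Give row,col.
lane 12: grp=3 (12/4), tig=0 (12%4)
i=4: r=3+0=3, c=0*2+0+8=8

3,8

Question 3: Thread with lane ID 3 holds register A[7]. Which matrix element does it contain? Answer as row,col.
8,15

lane 3: grp=0 (3/4), tig=3 (3%4)
i=7: r=0+8=8, c=3*2+1+8=15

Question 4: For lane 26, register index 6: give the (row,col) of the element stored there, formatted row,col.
lane 26→26/4=6, 26 mod 4=2
i=6  r:6+8→14  c:2·2+0+8→12

14,12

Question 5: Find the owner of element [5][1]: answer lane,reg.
20,1

r=5→G=5,rhi=0  c=1→chi=0,T=0,p=1
L=5*4+0=20  i=0*4+0*2+1=1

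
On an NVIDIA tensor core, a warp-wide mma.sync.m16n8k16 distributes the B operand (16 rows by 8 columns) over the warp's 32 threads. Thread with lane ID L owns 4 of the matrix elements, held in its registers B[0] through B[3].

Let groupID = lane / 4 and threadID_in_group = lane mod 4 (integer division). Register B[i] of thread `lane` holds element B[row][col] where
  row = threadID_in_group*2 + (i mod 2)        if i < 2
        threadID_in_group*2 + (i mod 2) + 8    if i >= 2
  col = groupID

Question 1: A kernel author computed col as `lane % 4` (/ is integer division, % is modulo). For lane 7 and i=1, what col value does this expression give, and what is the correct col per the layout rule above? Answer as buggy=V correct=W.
`lane % 4`[7,1]->3
7: gid=1,tid=3
[1] (3*2+1+0,1) = (7,1)
col: 3 vs 1

buggy=3 correct=1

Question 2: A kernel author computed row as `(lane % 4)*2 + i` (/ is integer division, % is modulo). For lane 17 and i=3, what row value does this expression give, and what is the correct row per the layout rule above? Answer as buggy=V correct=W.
`(lane % 4)*2 + i`[17,3]→5
lane 17: G=4 (17/4), T=1 (17%4)
i=3: r=1*2+1+8=11, c=G=4
row: 5 vs 11

buggy=5 correct=11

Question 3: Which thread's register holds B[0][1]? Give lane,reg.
4,0

c=1->g=1  r=0->rb=0,t=0,b0=0
L=1*4+0=4  i=0*2+0=0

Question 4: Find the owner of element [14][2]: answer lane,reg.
11,2

c=2->g=2  r=14->rb=1,t=3,b0=0
L=2*4+3=11  i=1*2+0=2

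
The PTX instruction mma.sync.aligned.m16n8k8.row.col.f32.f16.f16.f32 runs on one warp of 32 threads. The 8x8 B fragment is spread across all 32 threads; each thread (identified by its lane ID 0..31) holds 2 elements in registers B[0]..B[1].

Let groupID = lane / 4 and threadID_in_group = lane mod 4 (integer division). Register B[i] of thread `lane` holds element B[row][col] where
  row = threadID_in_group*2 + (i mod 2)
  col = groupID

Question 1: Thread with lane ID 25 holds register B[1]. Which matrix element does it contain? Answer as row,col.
3,6

lane 25⇒25/4=6, 25 mod 4=1
i=1  r:2·1+1⇒3  c:6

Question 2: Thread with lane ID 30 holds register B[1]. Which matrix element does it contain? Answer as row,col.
5,7

L=30->g=30>>2=7, t=30&3=2
[1]->row 2·2+1=5  col g=7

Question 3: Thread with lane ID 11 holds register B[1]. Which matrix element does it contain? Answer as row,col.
L=11⇒gr=11>>2=2, th=11&3=3
[1]⇒row 3·2+1=7  col gr=2

7,2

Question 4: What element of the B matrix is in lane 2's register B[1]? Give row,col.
lane 2: grp=0 (2/4), tig=2 (2%4)
i=1: r=2*2+1=5, c=grp=0

5,0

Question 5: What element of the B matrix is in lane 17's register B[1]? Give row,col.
3,4

lane 17: g=4 (17/4), t=1 (17%4)
i=1: r=1*2+1=3, c=g=4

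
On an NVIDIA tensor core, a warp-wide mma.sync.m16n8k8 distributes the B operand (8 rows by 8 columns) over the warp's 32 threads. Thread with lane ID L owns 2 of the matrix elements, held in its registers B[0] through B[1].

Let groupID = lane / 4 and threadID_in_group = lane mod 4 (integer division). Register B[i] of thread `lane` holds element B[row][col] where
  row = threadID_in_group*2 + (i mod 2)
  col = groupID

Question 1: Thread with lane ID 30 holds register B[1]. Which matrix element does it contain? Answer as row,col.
30: g=7,t=2
[1] (2*2+1,7) = (5,7)

5,7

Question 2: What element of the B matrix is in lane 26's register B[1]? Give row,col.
lane 26: gr=6 (26/4), th=2 (26%4)
i=1: r=2*2+1=5, c=gr=6

5,6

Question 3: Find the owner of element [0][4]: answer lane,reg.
c: 4->gid=4  r: 0->tid=0,i&1=0
L=4*4+0=16  i=0=0

16,0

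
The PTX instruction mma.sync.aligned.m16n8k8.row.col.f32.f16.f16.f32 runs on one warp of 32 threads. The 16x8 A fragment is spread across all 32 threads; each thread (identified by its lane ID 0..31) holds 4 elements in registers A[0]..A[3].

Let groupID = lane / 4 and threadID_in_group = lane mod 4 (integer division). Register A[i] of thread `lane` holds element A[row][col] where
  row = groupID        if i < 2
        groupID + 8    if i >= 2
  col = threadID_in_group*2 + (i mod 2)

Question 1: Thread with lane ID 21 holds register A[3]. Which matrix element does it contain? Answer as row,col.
13,3

lane 21: G=5 (21/4), T=1 (21%4)
i=3: r=5+8=13, c=1*2+1=3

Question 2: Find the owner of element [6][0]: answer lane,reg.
24,0

r=6→G=6,rhi=0  c=0→T=0,p=0
L=6*4+0=24  i=0*2+0=0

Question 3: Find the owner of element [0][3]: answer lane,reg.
1,1

r:0=>grp=0,rB=0  c:3=>tig=1,lo=1
L=0*4+1=1  i=0*2+1=1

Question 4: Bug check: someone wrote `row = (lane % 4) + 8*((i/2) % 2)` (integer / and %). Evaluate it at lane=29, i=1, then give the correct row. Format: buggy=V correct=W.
`(lane % 4) + 8*((i/2) % 2)`[29,1]⇒1
lane 29⇒29/4=7, 29 mod 4=1
i=1  r:7+0⇒7  c:2·1+1⇒3
row: 1 vs 7

buggy=1 correct=7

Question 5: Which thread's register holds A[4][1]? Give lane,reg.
16,1

r:4=>grp=4,rB=0  c:1=>tig=0,lo=1
L=4*4+0=16  i=0*2+1=1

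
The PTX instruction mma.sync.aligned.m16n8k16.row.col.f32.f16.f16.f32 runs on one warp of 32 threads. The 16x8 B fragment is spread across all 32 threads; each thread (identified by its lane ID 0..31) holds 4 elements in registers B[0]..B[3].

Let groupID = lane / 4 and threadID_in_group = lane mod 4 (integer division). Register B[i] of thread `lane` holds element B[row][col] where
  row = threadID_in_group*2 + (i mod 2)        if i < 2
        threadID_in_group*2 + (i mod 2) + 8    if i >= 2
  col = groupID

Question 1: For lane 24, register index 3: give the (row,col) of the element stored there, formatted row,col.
9,6

24: gid=6,tid=0
[3] (0*2+1+8,6) = (9,6)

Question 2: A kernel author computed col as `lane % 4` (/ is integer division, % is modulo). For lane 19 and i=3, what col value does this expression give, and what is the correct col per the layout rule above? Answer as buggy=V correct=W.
`lane % 4`[19,3]->3
lane 19->19/4=4, 19 mod 4=3
i=3  r:2·3+1+8->15  c:4
col: 3 vs 4

buggy=3 correct=4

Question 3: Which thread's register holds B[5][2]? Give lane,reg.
c:2=>grp=2  r:5=>rB=0,tig=2,lo=1
L=2*4+2=10  i=0*2+1=1

10,1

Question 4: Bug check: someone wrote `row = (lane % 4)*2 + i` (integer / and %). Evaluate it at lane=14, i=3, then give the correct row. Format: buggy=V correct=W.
`(lane % 4)*2 + i`[14,3]=>7
lane 14: grp=3 (14/4), tig=2 (14%4)
i=3: r=2*2+1+8=13, c=grp=3
row: 7 vs 13

buggy=7 correct=13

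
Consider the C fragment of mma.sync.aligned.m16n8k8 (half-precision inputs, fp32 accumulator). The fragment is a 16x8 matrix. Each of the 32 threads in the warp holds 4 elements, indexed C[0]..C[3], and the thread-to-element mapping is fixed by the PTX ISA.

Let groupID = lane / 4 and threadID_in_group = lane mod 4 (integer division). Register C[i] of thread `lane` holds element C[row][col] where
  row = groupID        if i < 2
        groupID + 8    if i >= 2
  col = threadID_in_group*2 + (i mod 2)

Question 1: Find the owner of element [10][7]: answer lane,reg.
r: 10->gid=2,r8=1  c: 7->tid=3,i&1=1
L=2*4+3=11  i=1*2+1=3

11,3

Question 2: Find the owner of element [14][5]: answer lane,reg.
r: 14->gid=6,r8=1  c: 5->tid=2,i&1=1
L=6*4+2=26  i=1*2+1=3

26,3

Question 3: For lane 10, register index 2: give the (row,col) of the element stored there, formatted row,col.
10,4

lane 10: grp=2 (10/4), tig=2 (10%4)
i=2: r=2+8=10, c=2*2+0=4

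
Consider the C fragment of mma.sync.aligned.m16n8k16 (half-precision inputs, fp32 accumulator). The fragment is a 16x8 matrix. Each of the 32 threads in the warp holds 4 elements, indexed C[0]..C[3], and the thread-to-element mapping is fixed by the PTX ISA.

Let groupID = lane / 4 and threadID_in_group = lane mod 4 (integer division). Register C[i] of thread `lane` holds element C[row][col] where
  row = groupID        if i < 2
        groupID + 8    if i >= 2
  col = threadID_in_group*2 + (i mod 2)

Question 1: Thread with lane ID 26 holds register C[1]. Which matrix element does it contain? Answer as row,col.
6,5

lane 26->26/4=6, 26 mod 4=2
i=1  r:6+0->6  c:2·2+1->5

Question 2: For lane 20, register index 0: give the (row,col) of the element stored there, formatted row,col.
lane 20: gr=5 (20/4), th=0 (20%4)
i=0: r=5+0=5, c=0*2+0=0

5,0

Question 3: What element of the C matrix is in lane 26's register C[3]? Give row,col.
14,5

lane 26->26/4=6, 26 mod 4=2
i=3  r:6+8->14  c:2·2+1->5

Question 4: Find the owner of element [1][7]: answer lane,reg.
r=1->g=1,rb=0  c=7->t=3,b0=1
L=1*4+3=7  i=0*2+1=1

7,1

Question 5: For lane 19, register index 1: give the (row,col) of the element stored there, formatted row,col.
4,7

19: g=4,t=3
[1] (4+0,3*2+1) = (4,7)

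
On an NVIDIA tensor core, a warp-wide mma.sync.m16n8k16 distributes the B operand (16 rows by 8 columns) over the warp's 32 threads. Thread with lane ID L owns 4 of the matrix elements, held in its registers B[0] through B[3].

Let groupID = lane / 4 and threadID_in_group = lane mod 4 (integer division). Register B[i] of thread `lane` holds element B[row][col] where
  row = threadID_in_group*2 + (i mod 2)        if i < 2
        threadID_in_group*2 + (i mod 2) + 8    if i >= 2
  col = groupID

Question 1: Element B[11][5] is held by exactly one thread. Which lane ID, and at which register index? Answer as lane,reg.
c=5⇒gr=5  r=11⇒Rb=1,th=1,odd=1
L=5*4+1=21  i=1*2+1=3

21,3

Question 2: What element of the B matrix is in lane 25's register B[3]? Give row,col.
11,6

lane 25⇒25/4=6, 25 mod 4=1
i=3  r:2·1+1+8⇒11  c:6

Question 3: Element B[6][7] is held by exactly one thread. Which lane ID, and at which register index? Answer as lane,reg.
31,0

c=7⇒gr=7  r=6⇒Rb=0,th=3,odd=0
L=7*4+3=31  i=0*2+0=0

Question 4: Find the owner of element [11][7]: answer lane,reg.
29,3

c: 7->gid=7  r: 11->r8=1,tid=1,i&1=1
L=7*4+1=29  i=1*2+1=3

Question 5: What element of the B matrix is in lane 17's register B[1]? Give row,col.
3,4

lane 17⇒17/4=4, 17 mod 4=1
i=1  r:2·1+1+0⇒3  c:4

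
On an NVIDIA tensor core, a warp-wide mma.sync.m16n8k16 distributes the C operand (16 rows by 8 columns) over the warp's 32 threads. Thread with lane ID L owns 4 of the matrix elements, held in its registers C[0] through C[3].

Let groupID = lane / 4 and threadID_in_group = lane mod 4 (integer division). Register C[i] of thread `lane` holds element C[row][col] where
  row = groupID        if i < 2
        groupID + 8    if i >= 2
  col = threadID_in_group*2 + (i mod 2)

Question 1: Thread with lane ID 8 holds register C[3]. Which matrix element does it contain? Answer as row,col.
8: G=2,T=0
[3] (2+8,0*2+1) = (10,1)

10,1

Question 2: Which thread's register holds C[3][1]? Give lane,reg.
r: 3->gid=3,r8=0  c: 1->tid=0,i&1=1
L=3*4+0=12  i=0*2+1=1

12,1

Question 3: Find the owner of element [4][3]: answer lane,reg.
r: 4->gid=4,r8=0  c: 3->tid=1,i&1=1
L=4*4+1=17  i=0*2+1=1

17,1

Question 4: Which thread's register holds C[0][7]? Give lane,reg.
r=0->g=0,rb=0  c=7->t=3,b0=1
L=0*4+3=3  i=0*2+1=1

3,1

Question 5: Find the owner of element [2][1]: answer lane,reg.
8,1

r=2⇒gr=2,Rb=0  c=1⇒th=0,odd=1
L=2*4+0=8  i=0*2+1=1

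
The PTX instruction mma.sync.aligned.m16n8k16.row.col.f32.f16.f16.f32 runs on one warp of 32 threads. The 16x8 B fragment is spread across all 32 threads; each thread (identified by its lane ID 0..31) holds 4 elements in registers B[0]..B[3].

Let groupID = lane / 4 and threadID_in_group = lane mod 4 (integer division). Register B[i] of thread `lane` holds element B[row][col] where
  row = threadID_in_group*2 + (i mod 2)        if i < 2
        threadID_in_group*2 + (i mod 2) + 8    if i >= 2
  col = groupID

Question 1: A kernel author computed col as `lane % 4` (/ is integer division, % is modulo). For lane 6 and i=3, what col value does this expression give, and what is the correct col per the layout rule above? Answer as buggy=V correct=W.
buggy=2 correct=1

`lane % 4`[6,3]->2
6: g=1,t=2
[3] (2*2+1+8,1) = (13,1)
col: 2 vs 1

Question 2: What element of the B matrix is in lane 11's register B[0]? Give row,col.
lane 11: gid=2 (11/4), tid=3 (11%4)
i=0: r=3*2+0+0=6, c=gid=2

6,2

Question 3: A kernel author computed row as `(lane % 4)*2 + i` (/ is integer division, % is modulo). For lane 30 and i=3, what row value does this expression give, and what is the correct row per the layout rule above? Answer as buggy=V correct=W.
buggy=7 correct=13

`(lane % 4)*2 + i`[30,3]=>7
lane 30: grp=7 (30/4), tig=2 (30%4)
i=3: r=2*2+1+8=13, c=grp=7
row: 7 vs 13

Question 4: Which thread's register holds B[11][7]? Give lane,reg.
29,3

c=7⇒gr=7  r=11⇒Rb=1,th=1,odd=1
L=7*4+1=29  i=1*2+1=3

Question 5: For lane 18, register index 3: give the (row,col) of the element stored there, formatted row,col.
13,4

lane 18: grp=4 (18/4), tig=2 (18%4)
i=3: r=2*2+1+8=13, c=grp=4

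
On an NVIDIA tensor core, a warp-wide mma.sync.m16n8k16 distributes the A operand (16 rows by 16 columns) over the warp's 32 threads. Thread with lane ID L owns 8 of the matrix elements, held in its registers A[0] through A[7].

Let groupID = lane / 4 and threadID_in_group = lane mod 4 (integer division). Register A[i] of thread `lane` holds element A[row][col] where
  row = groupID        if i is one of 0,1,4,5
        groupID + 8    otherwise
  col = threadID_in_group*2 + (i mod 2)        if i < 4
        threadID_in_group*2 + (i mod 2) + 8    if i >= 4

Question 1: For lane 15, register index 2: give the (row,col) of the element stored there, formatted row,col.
15: gr=3,th=3
[2] (3+8,3*2+0+0) = (11,6)

11,6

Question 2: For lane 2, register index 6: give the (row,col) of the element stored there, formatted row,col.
8,12

L=2=>grp=2>>2=0, tig=2&3=2
[6]=>row 0+8=8  col 2·2+0+8=12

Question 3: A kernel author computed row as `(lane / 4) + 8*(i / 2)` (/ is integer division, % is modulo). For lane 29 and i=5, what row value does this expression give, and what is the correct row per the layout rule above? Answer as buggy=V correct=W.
`(lane / 4) + 8*(i / 2)`[29,5]->23
29: g=7,t=1
[5] (7+0,1*2+1+8) = (7,11)
row: 23 vs 7

buggy=23 correct=7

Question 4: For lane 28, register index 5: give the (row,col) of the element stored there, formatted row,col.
L=28⇒gr=28>>2=7, th=28&3=0
[5]⇒row 7+0=7  col 0·2+1+8=9

7,9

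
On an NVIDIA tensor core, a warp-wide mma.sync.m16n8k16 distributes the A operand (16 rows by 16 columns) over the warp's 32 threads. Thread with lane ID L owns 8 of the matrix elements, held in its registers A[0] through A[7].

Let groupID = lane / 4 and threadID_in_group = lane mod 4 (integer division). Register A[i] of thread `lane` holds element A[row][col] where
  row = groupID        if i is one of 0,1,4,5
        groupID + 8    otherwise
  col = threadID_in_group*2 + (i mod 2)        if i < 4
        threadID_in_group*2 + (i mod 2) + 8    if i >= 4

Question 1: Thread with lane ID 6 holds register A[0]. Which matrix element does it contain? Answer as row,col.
lane 6=>6/4=1, 6 mod 4=2
i=0  r:1+0=>1  c:2·2+0+0=>4

1,4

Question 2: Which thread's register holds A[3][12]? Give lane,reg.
14,4

r=3->g=3,rb=0  c=12->cb=1,t=2,b0=0
L=3*4+2=14  i=1*4+0*2+0=4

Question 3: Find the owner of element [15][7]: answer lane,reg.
31,3

r=15→G=7,rhi=1  c=7→chi=0,T=3,p=1
L=7*4+3=31  i=0*4+1*2+1=3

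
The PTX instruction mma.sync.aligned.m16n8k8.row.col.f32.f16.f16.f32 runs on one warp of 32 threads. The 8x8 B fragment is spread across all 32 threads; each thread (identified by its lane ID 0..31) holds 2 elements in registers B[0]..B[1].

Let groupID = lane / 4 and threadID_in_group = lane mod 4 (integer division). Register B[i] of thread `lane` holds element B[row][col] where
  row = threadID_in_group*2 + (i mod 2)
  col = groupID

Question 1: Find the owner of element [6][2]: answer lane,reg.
c:2=>grp=2  r:6=>tig=3,lo=0
L=2*4+3=11  i=0=0

11,0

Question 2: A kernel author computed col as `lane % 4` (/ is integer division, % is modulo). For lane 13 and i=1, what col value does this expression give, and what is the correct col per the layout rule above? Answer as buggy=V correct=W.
`lane % 4`[13,1]=>1
L=13=>grp=13>>2=3, tig=13&3=1
[1]=>row 1·2+1=3  col grp=3
col: 1 vs 3

buggy=1 correct=3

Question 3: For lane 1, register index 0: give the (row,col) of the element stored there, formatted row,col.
2,0

1: G=0,T=1
[0] (1*2+0,0) = (2,0)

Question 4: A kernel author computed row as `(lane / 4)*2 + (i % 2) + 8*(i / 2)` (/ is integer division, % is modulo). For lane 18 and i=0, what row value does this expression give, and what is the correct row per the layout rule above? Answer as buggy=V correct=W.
buggy=8 correct=4

`(lane / 4)*2 + (i % 2) + 8*(i / 2)`[18,0]=>8
L=18=>grp=18>>2=4, tig=18&3=2
[0]=>row 2·2+0=4  col grp=4
row: 8 vs 4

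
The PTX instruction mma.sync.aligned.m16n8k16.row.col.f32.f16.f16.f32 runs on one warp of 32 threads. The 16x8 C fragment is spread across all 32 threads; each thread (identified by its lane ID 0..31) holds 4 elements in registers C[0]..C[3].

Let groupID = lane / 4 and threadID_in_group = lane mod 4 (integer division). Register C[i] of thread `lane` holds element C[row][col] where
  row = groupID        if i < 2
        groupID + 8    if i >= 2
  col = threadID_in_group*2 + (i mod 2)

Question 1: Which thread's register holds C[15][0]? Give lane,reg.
r=15->g=7,rb=1  c=0->t=0,b0=0
L=7*4+0=28  i=1*2+0=2

28,2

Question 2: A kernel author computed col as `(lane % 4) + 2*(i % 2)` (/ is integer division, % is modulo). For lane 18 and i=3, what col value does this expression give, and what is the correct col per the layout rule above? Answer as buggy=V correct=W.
buggy=4 correct=5

`(lane % 4) + 2*(i % 2)`[18,3]⇒4
lane 18⇒18/4=4, 18 mod 4=2
i=3  r:4+8⇒12  c:2·2+1⇒5
col: 4 vs 5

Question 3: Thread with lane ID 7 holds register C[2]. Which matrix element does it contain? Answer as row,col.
lane 7: gid=1 (7/4), tid=3 (7%4)
i=2: r=1+8=9, c=3*2+0=6

9,6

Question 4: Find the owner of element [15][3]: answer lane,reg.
29,3

r:15=>grp=7,rB=1  c:3=>tig=1,lo=1
L=7*4+1=29  i=1*2+1=3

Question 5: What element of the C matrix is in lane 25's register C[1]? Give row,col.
6,3

L=25=>grp=25>>2=6, tig=25&3=1
[1]=>row 6+0=6  col 1·2+1=3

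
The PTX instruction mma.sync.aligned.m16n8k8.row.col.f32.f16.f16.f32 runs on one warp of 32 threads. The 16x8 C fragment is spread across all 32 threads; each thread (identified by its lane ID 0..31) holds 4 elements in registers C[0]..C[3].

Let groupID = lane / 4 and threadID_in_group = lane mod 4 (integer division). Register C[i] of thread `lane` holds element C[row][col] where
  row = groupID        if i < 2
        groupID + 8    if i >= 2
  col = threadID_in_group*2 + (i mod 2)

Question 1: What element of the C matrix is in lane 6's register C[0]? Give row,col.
6: gid=1,tid=2
[0] (1+0,2*2+0) = (1,4)

1,4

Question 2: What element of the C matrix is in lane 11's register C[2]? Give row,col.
lane 11->11/4=2, 11 mod 4=3
i=2  r:2+8->10  c:2·3+0->6

10,6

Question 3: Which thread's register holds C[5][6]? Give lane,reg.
23,0

r=5→G=5,rhi=0  c=6→T=3,p=0
L=5*4+3=23  i=0*2+0=0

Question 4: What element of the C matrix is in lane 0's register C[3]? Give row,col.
8,1

lane 0: gid=0 (0/4), tid=0 (0%4)
i=3: r=0+8=8, c=0*2+1=1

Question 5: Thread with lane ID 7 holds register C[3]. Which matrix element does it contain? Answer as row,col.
9,7

7: g=1,t=3
[3] (1+8,3*2+1) = (9,7)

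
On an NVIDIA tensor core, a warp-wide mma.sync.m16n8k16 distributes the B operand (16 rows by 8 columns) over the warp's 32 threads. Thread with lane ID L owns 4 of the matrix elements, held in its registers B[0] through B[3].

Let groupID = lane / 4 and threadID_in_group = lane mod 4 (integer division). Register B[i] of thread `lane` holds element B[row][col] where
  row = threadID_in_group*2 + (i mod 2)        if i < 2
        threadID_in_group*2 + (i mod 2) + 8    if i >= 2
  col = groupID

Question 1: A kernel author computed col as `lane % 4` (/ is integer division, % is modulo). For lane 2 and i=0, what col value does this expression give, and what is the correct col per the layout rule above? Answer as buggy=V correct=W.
buggy=2 correct=0

`lane % 4`[2,0]->2
L=2->g=2>>2=0, t=2&3=2
[0]->row 2·2+0+0=4  col g=0
col: 2 vs 0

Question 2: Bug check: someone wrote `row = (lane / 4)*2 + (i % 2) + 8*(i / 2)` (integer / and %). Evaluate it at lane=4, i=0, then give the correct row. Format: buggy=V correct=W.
`(lane / 4)*2 + (i % 2) + 8*(i / 2)`[4,0]=>2
lane 4: grp=1 (4/4), tig=0 (4%4)
i=0: r=0*2+0+0=0, c=grp=1
row: 2 vs 0

buggy=2 correct=0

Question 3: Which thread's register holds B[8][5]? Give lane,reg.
c: 5->gid=5  r: 8->r8=1,tid=0,i&1=0
L=5*4+0=20  i=1*2+0=2

20,2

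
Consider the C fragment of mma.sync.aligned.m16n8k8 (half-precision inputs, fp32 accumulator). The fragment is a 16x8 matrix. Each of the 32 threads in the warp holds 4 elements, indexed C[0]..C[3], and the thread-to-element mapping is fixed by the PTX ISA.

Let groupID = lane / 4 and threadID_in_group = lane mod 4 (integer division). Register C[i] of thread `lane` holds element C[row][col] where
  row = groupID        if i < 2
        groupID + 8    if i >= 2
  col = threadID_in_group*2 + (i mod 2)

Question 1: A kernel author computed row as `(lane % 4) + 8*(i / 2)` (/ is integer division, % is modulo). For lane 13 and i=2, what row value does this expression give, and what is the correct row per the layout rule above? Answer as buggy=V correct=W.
buggy=9 correct=11

`(lane % 4) + 8*(i / 2)`[13,2]=>9
13: grp=3,tig=1
[2] (3+8,1*2+0) = (11,2)
row: 9 vs 11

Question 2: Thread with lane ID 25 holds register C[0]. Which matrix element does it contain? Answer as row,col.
25: gr=6,th=1
[0] (6+0,1*2+0) = (6,2)

6,2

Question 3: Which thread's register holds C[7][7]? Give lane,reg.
31,1

r: 7->gid=7,r8=0  c: 7->tid=3,i&1=1
L=7*4+3=31  i=0*2+1=1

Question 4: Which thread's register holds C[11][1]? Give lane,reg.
12,3

r: 11->gid=3,r8=1  c: 1->tid=0,i&1=1
L=3*4+0=12  i=1*2+1=3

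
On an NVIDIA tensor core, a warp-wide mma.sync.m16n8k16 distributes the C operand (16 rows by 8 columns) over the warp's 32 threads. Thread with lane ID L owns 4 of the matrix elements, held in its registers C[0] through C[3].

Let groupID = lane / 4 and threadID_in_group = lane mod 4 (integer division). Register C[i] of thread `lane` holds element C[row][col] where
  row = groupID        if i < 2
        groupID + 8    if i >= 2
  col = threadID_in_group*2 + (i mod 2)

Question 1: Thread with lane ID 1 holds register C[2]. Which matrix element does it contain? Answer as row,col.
lane 1: gr=0 (1/4), th=1 (1%4)
i=2: r=0+8=8, c=1*2+0=2

8,2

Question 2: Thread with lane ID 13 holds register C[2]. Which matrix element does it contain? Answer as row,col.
11,2

lane 13->13/4=3, 13 mod 4=1
i=2  r:3+8->11  c:2·1+0->2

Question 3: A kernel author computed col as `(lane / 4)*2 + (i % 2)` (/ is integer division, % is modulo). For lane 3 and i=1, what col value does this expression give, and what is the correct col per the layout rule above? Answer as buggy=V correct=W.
`(lane / 4)*2 + (i % 2)`[3,1]->1
3: g=0,t=3
[1] (0+0,3*2+1) = (0,7)
col: 1 vs 7

buggy=1 correct=7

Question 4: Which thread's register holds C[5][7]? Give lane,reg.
r=5→G=5,rhi=0  c=7→T=3,p=1
L=5*4+3=23  i=0*2+1=1

23,1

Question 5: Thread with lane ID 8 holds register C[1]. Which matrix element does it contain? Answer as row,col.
2,1

L=8→G=8>>2=2, T=8&3=0
[1]→row 2+0=2  col 0·2+1=1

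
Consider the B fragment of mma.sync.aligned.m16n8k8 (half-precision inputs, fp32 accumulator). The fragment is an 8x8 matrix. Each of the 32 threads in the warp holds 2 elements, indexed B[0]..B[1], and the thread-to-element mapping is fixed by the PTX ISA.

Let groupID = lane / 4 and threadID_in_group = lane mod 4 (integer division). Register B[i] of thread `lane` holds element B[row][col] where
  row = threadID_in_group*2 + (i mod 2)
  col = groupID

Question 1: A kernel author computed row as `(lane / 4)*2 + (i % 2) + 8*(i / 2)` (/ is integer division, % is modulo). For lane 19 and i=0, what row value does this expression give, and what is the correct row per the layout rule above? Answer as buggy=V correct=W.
`(lane / 4)*2 + (i % 2) + 8*(i / 2)`[19,0]->8
lane 19->19/4=4, 19 mod 4=3
i=0  r:2·3+0->6  c:4
row: 8 vs 6

buggy=8 correct=6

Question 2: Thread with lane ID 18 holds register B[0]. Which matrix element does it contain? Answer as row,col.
lane 18: grp=4 (18/4), tig=2 (18%4)
i=0: r=2*2+0=4, c=grp=4

4,4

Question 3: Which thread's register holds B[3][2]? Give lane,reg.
c: 2->gid=2  r: 3->tid=1,i&1=1
L=2*4+1=9  i=1=1

9,1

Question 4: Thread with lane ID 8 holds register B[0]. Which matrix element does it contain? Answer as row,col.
0,2

lane 8: grp=2 (8/4), tig=0 (8%4)
i=0: r=0*2+0=0, c=grp=2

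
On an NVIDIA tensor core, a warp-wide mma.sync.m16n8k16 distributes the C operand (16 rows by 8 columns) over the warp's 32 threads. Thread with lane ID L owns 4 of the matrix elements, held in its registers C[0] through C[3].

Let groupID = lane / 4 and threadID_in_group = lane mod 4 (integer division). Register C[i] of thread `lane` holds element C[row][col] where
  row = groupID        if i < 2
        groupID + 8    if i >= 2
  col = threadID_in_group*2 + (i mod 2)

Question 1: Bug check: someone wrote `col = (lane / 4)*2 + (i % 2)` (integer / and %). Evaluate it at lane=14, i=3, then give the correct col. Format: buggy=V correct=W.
`(lane / 4)*2 + (i % 2)`[14,3]=>7
lane 14: grp=3 (14/4), tig=2 (14%4)
i=3: r=3+8=11, c=2*2+1=5
col: 7 vs 5

buggy=7 correct=5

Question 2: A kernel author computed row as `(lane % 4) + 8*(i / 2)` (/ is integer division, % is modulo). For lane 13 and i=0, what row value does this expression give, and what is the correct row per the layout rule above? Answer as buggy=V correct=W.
`(lane % 4) + 8*(i / 2)`[13,0]->1
lane 13: gid=3 (13/4), tid=1 (13%4)
i=0: r=3+0=3, c=1*2+0=2
row: 1 vs 3

buggy=1 correct=3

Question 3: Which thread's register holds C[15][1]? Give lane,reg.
r=15->g=7,rb=1  c=1->t=0,b0=1
L=7*4+0=28  i=1*2+1=3

28,3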